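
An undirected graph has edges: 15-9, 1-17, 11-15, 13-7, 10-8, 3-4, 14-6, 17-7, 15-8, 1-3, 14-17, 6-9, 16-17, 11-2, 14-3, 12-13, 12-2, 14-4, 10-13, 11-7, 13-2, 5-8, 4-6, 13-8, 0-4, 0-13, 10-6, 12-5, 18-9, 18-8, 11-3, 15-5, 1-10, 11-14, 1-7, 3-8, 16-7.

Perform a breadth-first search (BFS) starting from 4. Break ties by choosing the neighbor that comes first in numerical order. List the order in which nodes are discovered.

Visit 4; enqueue 0, 3, 6, 14 → queue [0, 3, 6, 14]
Visit 0; enqueue 13 → queue [3, 6, 14, 13]
Visit 3; enqueue 1, 8, 11 → queue [6, 14, 13, 1, 8, 11]
Visit 6; enqueue 9, 10 → queue [14, 13, 1, 8, 11, 9, 10]
Visit 14; enqueue 17 → queue [13, 1, 8, 11, 9, 10, 17]
Visit 13; enqueue 2, 7, 12 → queue [1, 8, 11, 9, 10, 17, 2, 7, 12]
Visit 1 → queue [8, 11, 9, 10, 17, 2, 7, 12]
Visit 8; enqueue 5, 15, 18 → queue [11, 9, 10, 17, 2, 7, 12, 5, 15, 18]
Visit 11 → queue [9, 10, 17, 2, 7, 12, 5, 15, 18]
Visit 9 → queue [10, 17, 2, 7, 12, 5, 15, 18]
Visit 10 → queue [17, 2, 7, 12, 5, 15, 18]
Visit 17; enqueue 16 → queue [2, 7, 12, 5, 15, 18, 16]
Visit 2 → queue [7, 12, 5, 15, 18, 16]
Visit 7 → queue [12, 5, 15, 18, 16]
Visit 12 → queue [5, 15, 18, 16]
Visit 5 → queue [15, 18, 16]
Visit 15 → queue [18, 16]
Visit 18 → queue [16]
Visit 16 → queue []

4 → 0 → 3 → 6 → 14 → 13 → 1 → 8 → 11 → 9 → 10 → 17 → 2 → 7 → 12 → 5 → 15 → 18 → 16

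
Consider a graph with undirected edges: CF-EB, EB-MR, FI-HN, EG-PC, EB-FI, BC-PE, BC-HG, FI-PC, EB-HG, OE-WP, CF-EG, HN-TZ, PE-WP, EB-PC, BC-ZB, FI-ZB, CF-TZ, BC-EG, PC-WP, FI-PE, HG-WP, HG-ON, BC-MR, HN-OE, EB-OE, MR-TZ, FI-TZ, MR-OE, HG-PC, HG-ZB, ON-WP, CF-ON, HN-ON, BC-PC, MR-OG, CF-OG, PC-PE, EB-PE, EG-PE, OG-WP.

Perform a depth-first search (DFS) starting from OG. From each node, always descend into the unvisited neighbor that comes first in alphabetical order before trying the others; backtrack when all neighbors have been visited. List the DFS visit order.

OG → CF → EB → FI → HN → OE → MR → BC → EG → PC → HG → ON → WP → PE → ZB → TZ

Visit OG
OG → CF
CF → EB
EB → FI
FI → HN
HN → OE
OE → MR
MR → BC
BC → EG
EG → PC
PC → HG
HG → ON
ON → WP
WP → PE
HG → ZB
MR → TZ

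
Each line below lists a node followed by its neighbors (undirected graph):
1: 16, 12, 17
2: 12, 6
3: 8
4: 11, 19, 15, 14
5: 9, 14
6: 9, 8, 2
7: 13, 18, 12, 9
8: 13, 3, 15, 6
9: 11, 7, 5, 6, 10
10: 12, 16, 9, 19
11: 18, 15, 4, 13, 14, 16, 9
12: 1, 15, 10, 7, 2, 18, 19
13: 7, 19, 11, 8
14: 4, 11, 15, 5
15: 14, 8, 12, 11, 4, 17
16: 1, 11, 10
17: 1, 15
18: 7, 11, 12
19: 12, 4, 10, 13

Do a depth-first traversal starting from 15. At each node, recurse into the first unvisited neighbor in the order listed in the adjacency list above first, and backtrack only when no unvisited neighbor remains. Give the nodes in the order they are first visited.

15 14 4 11 18 7 13 19 12 1 16 10 9 5 6 8 3 2 17

Visit 15
15 → 14
14 → 4
4 → 11
11 → 18
18 → 7
7 → 13
13 → 19
19 → 12
12 → 1
1 → 16
16 → 10
10 → 9
9 → 5
9 → 6
6 → 8
8 → 3
6 → 2
1 → 17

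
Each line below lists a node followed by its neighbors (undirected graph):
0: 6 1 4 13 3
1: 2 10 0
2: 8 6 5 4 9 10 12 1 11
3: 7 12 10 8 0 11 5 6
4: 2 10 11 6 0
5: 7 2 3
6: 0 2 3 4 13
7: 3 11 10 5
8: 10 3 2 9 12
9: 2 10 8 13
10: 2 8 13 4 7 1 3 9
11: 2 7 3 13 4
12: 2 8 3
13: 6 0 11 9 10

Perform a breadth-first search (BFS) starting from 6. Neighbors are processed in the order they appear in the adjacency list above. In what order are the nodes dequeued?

6 → 0 → 2 → 3 → 4 → 13 → 1 → 8 → 5 → 9 → 10 → 12 → 11 → 7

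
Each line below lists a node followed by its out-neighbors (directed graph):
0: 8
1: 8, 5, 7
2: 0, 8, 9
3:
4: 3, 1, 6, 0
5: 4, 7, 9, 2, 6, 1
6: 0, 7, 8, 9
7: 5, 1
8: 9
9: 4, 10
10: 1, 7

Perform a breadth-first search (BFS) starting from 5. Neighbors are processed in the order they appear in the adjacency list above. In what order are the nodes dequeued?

5, 4, 7, 9, 2, 6, 1, 3, 0, 10, 8

Visit 5; enqueue 4, 7, 9, 2, 6, 1 → queue [4, 7, 9, 2, 6, 1]
Visit 4; enqueue 3, 0 → queue [7, 9, 2, 6, 1, 3, 0]
Visit 7 → queue [9, 2, 6, 1, 3, 0]
Visit 9; enqueue 10 → queue [2, 6, 1, 3, 0, 10]
Visit 2; enqueue 8 → queue [6, 1, 3, 0, 10, 8]
Visit 6 → queue [1, 3, 0, 10, 8]
Visit 1 → queue [3, 0, 10, 8]
Visit 3 → queue [0, 10, 8]
Visit 0 → queue [10, 8]
Visit 10 → queue [8]
Visit 8 → queue []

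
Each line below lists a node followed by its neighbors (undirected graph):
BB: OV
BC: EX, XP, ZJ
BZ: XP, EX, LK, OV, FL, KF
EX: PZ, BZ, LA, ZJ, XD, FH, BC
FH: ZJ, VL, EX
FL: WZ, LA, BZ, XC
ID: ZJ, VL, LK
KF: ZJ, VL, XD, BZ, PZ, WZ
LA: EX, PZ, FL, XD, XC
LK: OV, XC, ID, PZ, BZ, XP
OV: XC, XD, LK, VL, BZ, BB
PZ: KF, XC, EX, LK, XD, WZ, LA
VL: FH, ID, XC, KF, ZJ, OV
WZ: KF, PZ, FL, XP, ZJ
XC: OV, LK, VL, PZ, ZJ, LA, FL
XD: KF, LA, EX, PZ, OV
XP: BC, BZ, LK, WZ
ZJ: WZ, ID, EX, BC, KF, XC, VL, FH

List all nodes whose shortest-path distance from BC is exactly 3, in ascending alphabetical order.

FL, OV

Level 0: BC
Level 1: EX, XP, ZJ
Level 2: BZ, FH, ID, KF, LA, LK, PZ, VL, WZ, XC, XD
Level 3: FL, OV
Level 4: BB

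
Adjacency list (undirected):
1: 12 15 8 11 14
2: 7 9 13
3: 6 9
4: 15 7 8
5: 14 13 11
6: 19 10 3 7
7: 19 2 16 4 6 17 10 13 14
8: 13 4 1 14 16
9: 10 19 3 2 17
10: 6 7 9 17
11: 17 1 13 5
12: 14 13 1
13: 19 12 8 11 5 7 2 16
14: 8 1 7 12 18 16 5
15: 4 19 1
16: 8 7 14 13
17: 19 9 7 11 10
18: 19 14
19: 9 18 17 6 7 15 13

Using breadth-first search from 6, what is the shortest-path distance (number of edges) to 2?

2

Level 0: 6
Level 1: 3, 7, 10, 19
Level 2: 2, 4, 9, 13, 14, 15, 16, 17, 18
Level 3: 1, 5, 8, 11, 12
2 first appears at level 2.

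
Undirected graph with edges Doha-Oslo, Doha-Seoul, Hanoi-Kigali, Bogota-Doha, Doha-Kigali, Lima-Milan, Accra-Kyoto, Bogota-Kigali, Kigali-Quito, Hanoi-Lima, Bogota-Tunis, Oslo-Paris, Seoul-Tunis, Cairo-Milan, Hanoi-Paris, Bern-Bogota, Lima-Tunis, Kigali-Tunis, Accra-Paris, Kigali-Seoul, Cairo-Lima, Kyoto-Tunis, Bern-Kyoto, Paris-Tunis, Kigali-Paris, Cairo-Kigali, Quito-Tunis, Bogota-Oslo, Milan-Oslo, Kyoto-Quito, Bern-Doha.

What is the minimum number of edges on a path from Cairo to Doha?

Level 0: Cairo
Level 1: Kigali, Lima, Milan
Level 2: Bogota, Doha, Hanoi, Oslo, Paris, Quito, Seoul, Tunis
Level 3: Accra, Bern, Kyoto
Doha first appears at level 2.

2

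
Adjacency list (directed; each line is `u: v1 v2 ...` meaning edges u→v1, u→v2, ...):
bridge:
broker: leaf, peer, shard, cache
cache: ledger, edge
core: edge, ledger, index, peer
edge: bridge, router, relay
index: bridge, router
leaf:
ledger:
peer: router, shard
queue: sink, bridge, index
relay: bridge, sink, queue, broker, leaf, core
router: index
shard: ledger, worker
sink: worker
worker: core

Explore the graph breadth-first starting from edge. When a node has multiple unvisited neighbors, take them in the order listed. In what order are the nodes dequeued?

Visit edge; enqueue bridge, router, relay → queue [bridge, router, relay]
Visit bridge → queue [router, relay]
Visit router; enqueue index → queue [relay, index]
Visit relay; enqueue sink, queue, broker, leaf, core → queue [index, sink, queue, broker, leaf, core]
Visit index → queue [sink, queue, broker, leaf, core]
Visit sink; enqueue worker → queue [queue, broker, leaf, core, worker]
Visit queue → queue [broker, leaf, core, worker]
Visit broker; enqueue peer, shard, cache → queue [leaf, core, worker, peer, shard, cache]
Visit leaf → queue [core, worker, peer, shard, cache]
Visit core; enqueue ledger → queue [worker, peer, shard, cache, ledger]
Visit worker → queue [peer, shard, cache, ledger]
Visit peer → queue [shard, cache, ledger]
Visit shard → queue [cache, ledger]
Visit cache → queue [ledger]
Visit ledger → queue []

edge, bridge, router, relay, index, sink, queue, broker, leaf, core, worker, peer, shard, cache, ledger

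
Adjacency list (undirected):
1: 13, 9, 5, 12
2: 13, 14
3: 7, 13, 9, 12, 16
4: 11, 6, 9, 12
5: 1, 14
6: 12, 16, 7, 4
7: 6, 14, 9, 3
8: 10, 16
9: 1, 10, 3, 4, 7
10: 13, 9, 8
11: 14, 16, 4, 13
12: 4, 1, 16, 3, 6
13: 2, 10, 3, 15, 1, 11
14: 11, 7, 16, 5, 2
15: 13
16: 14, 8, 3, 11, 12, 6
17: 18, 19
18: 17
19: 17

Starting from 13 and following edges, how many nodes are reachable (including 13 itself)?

16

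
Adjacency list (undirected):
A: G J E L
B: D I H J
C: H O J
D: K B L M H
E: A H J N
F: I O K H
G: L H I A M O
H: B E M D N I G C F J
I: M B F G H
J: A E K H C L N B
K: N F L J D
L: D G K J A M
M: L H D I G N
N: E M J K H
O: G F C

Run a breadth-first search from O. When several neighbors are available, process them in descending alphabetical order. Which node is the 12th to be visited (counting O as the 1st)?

N

Visit O; enqueue G, F, C → queue [G, F, C]
Visit G; enqueue M, L, I, H, A → queue [F, C, M, L, I, H, A]
Visit F; enqueue K → queue [C, M, L, I, H, A, K]
Visit C; enqueue J → queue [M, L, I, H, A, K, J]
Visit M; enqueue N, D → queue [L, I, H, A, K, J, N, D]
Visit L → queue [I, H, A, K, J, N, D]
Visit I; enqueue B → queue [H, A, K, J, N, D, B]
Visit H; enqueue E → queue [A, K, J, N, D, B, E]
Visit A → queue [K, J, N, D, B, E]
Visit K → queue [J, N, D, B, E]
Visit J → queue [N, D, B, E]
Visit N → queue [D, B, E]
Visit D → queue [B, E]
Visit B → queue [E]
Visit E → queue []

Visit order: O, G, F, C, M, L, I, H, A, K, J, N, D, B, E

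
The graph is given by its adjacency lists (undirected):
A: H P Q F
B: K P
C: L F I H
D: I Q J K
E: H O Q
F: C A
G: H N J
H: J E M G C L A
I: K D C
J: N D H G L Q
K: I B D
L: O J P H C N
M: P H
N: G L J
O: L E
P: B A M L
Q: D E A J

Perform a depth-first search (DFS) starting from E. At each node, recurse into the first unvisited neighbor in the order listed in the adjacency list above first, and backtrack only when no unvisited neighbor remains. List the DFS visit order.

Visit E
E → H
H → J
J → N
N → G
N → L
L → O
L → P
P → B
B → K
K → I
I → D
D → Q
Q → A
A → F
F → C
P → M

E -> H -> J -> N -> G -> L -> O -> P -> B -> K -> I -> D -> Q -> A -> F -> C -> M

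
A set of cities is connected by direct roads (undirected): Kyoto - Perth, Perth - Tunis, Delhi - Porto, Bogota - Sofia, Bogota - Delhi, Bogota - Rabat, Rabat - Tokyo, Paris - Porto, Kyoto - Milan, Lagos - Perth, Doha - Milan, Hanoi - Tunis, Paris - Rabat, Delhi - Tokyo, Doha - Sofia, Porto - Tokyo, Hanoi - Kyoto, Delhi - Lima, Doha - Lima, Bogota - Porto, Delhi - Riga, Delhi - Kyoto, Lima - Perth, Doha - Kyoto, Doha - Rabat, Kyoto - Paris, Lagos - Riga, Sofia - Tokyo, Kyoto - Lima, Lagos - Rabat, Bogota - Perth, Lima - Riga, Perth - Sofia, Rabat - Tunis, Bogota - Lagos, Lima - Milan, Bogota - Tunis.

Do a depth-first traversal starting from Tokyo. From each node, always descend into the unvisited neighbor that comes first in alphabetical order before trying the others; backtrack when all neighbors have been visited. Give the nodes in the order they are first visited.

Visit Tokyo
Tokyo → Delhi
Delhi → Bogota
Bogota → Lagos
Lagos → Perth
Perth → Kyoto
Kyoto → Doha
Doha → Lima
Lima → Milan
Lima → Riga
Doha → Rabat
Rabat → Paris
Paris → Porto
Rabat → Tunis
Tunis → Hanoi
Doha → Sofia

Tokyo, Delhi, Bogota, Lagos, Perth, Kyoto, Doha, Lima, Milan, Riga, Rabat, Paris, Porto, Tunis, Hanoi, Sofia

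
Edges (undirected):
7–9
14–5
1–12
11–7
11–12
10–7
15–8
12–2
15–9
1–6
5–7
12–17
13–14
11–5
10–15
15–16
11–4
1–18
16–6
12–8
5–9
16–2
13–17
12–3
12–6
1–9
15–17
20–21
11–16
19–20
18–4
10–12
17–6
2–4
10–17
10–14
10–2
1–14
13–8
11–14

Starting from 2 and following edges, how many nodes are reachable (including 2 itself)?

18

BFS from 2 visits: 2, 16, 12, 10, 4, 15, 11, 6, 17, 8, 3, 1, 14, 7, 18, 9, 5, 13
Reachable nodes: 18 of 21 total.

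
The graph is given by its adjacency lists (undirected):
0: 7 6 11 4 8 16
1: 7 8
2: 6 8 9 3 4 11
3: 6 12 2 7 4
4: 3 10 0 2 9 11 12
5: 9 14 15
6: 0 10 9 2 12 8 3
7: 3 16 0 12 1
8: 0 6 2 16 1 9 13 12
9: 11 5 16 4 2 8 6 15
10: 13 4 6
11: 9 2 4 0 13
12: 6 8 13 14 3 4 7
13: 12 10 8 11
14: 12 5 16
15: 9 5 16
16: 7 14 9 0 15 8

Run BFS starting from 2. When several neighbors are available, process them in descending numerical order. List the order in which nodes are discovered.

Visit 2; enqueue 11, 9, 8, 6, 4, 3 → queue [11, 9, 8, 6, 4, 3]
Visit 11; enqueue 13, 0 → queue [9, 8, 6, 4, 3, 13, 0]
Visit 9; enqueue 16, 15, 5 → queue [8, 6, 4, 3, 13, 0, 16, 15, 5]
Visit 8; enqueue 12, 1 → queue [6, 4, 3, 13, 0, 16, 15, 5, 12, 1]
Visit 6; enqueue 10 → queue [4, 3, 13, 0, 16, 15, 5, 12, 1, 10]
Visit 4 → queue [3, 13, 0, 16, 15, 5, 12, 1, 10]
Visit 3; enqueue 7 → queue [13, 0, 16, 15, 5, 12, 1, 10, 7]
Visit 13 → queue [0, 16, 15, 5, 12, 1, 10, 7]
Visit 0 → queue [16, 15, 5, 12, 1, 10, 7]
Visit 16; enqueue 14 → queue [15, 5, 12, 1, 10, 7, 14]
Visit 15 → queue [5, 12, 1, 10, 7, 14]
Visit 5 → queue [12, 1, 10, 7, 14]
Visit 12 → queue [1, 10, 7, 14]
Visit 1 → queue [10, 7, 14]
Visit 10 → queue [7, 14]
Visit 7 → queue [14]
Visit 14 → queue []

2 -> 11 -> 9 -> 8 -> 6 -> 4 -> 3 -> 13 -> 0 -> 16 -> 15 -> 5 -> 12 -> 1 -> 10 -> 7 -> 14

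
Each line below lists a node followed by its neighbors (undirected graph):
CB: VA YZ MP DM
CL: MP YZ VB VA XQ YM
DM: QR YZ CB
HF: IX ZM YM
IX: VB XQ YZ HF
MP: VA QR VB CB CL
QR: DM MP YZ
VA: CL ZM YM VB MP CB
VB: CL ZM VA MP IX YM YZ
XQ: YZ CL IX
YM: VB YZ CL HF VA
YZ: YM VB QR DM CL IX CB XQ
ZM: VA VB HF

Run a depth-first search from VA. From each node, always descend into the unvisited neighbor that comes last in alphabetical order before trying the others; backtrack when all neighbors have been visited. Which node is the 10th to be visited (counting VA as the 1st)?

MP

Visit VA
VA → ZM
ZM → VB
VB → YZ
YZ → YM
YM → HF
HF → IX
IX → XQ
XQ → CL
CL → MP
MP → QR
QR → DM
DM → CB

Visit order: VA, ZM, VB, YZ, YM, HF, IX, XQ, CL, MP, QR, DM, CB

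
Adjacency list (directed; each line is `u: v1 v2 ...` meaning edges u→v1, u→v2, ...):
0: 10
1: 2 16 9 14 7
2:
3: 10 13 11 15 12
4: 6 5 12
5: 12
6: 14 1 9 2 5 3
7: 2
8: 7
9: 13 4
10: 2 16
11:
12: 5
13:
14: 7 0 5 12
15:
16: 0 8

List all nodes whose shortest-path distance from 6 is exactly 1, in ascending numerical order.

Level 0: 6
Level 1: 1, 2, 3, 5, 9, 14
Level 2: 0, 4, 7, 10, 11, 12, 13, 15, 16
Level 3: 8

1, 2, 3, 5, 9, 14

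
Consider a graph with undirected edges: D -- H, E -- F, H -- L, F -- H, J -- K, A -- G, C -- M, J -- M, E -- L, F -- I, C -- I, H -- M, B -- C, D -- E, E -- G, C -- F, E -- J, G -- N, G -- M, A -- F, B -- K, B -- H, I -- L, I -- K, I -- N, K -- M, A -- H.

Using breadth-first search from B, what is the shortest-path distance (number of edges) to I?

2

Level 0: B
Level 1: C, H, K
Level 2: A, D, F, I, J, L, M
Level 3: E, G, N
I first appears at level 2.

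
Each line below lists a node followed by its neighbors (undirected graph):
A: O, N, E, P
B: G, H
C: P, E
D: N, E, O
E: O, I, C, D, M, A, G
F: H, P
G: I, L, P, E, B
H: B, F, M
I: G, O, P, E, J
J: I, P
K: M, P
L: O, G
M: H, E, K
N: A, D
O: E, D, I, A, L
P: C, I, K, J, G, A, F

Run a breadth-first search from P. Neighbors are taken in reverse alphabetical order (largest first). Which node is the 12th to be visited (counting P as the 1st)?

Visit P; enqueue K, J, I, G, F, C, A → queue [K, J, I, G, F, C, A]
Visit K; enqueue M → queue [J, I, G, F, C, A, M]
Visit J → queue [I, G, F, C, A, M]
Visit I; enqueue O, E → queue [G, F, C, A, M, O, E]
Visit G; enqueue L, B → queue [F, C, A, M, O, E, L, B]
Visit F; enqueue H → queue [C, A, M, O, E, L, B, H]
Visit C → queue [A, M, O, E, L, B, H]
Visit A; enqueue N → queue [M, O, E, L, B, H, N]
Visit M → queue [O, E, L, B, H, N]
Visit O; enqueue D → queue [E, L, B, H, N, D]
Visit E → queue [L, B, H, N, D]
Visit L → queue [B, H, N, D]
Visit B → queue [H, N, D]
Visit H → queue [N, D]
Visit N → queue [D]
Visit D → queue []

Visit order: P, K, J, I, G, F, C, A, M, O, E, L, B, H, N, D

L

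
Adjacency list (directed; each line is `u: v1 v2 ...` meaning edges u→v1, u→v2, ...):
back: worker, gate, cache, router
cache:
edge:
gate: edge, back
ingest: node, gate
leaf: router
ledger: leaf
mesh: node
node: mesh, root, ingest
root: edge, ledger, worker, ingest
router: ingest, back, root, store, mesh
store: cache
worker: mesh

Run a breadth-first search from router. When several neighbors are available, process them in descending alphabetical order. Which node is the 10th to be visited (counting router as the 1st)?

Visit router; enqueue store, root, mesh, ingest, back → queue [store, root, mesh, ingest, back]
Visit store; enqueue cache → queue [root, mesh, ingest, back, cache]
Visit root; enqueue worker, ledger, edge → queue [mesh, ingest, back, cache, worker, ledger, edge]
Visit mesh; enqueue node → queue [ingest, back, cache, worker, ledger, edge, node]
Visit ingest; enqueue gate → queue [back, cache, worker, ledger, edge, node, gate]
Visit back → queue [cache, worker, ledger, edge, node, gate]
Visit cache → queue [worker, ledger, edge, node, gate]
Visit worker → queue [ledger, edge, node, gate]
Visit ledger; enqueue leaf → queue [edge, node, gate, leaf]
Visit edge → queue [node, gate, leaf]
Visit node → queue [gate, leaf]
Visit gate → queue [leaf]
Visit leaf → queue []

Visit order: router, store, root, mesh, ingest, back, cache, worker, ledger, edge, node, gate, leaf

edge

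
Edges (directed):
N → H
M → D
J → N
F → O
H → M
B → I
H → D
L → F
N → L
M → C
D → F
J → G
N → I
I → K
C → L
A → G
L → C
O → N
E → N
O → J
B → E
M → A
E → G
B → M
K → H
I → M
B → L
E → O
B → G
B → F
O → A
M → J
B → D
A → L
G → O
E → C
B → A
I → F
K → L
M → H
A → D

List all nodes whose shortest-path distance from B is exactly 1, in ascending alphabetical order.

Level 0: B
Level 1: A, D, E, F, G, I, L, M
Level 2: C, H, J, K, N, O

A, D, E, F, G, I, L, M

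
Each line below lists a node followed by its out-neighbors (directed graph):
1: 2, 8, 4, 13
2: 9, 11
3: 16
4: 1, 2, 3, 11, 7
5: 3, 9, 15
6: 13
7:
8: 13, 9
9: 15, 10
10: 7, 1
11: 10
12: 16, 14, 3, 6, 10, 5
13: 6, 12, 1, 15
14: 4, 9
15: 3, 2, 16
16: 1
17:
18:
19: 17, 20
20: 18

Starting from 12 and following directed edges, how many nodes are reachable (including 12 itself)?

BFS from 12 visits: 12, 16, 14, 10, 6, 5, 3, 1, 9, 4, 7, 13, 15, 8, 2, 11
Reachable nodes: 16 of 20 total.

16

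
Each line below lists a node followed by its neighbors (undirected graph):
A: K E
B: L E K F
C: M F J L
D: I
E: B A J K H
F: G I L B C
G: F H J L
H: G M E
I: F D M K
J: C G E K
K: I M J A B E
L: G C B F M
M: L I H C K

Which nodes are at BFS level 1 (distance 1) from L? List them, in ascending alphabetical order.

B, C, F, G, M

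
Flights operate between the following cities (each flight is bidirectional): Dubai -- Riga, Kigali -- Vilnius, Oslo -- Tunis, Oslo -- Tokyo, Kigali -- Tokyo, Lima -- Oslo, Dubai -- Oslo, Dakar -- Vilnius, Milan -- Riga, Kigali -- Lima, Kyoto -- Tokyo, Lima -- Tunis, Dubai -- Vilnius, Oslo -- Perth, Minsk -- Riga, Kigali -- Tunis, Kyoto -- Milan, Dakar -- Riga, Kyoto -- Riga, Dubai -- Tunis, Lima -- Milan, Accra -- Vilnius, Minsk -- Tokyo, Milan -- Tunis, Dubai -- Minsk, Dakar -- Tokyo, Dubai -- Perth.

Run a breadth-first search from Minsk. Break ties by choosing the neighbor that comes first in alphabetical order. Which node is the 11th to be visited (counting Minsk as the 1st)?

Visit Minsk; enqueue Dubai, Riga, Tokyo → queue [Dubai, Riga, Tokyo]
Visit Dubai; enqueue Oslo, Perth, Tunis, Vilnius → queue [Riga, Tokyo, Oslo, Perth, Tunis, Vilnius]
Visit Riga; enqueue Dakar, Kyoto, Milan → queue [Tokyo, Oslo, Perth, Tunis, Vilnius, Dakar, Kyoto, Milan]
Visit Tokyo; enqueue Kigali → queue [Oslo, Perth, Tunis, Vilnius, Dakar, Kyoto, Milan, Kigali]
Visit Oslo; enqueue Lima → queue [Perth, Tunis, Vilnius, Dakar, Kyoto, Milan, Kigali, Lima]
Visit Perth → queue [Tunis, Vilnius, Dakar, Kyoto, Milan, Kigali, Lima]
Visit Tunis → queue [Vilnius, Dakar, Kyoto, Milan, Kigali, Lima]
Visit Vilnius; enqueue Accra → queue [Dakar, Kyoto, Milan, Kigali, Lima, Accra]
Visit Dakar → queue [Kyoto, Milan, Kigali, Lima, Accra]
Visit Kyoto → queue [Milan, Kigali, Lima, Accra]
Visit Milan → queue [Kigali, Lima, Accra]
Visit Kigali → queue [Lima, Accra]
Visit Lima → queue [Accra]
Visit Accra → queue []

Visit order: Minsk, Dubai, Riga, Tokyo, Oslo, Perth, Tunis, Vilnius, Dakar, Kyoto, Milan, Kigali, Lima, Accra

Milan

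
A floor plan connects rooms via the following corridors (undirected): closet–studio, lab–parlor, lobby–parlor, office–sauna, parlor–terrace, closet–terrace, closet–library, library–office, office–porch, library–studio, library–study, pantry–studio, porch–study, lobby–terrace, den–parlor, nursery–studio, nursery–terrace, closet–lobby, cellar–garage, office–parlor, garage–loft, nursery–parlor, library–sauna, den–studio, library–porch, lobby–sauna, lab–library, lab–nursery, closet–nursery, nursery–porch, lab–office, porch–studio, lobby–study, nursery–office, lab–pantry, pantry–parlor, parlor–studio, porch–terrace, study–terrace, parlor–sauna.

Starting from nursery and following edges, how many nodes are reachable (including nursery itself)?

BFS from nursery visits: nursery, terrace, studio, porch, parlor, office, lab, closet, study, lobby, pantry, library, den, sauna
Reachable nodes: 14 of 17 total.

14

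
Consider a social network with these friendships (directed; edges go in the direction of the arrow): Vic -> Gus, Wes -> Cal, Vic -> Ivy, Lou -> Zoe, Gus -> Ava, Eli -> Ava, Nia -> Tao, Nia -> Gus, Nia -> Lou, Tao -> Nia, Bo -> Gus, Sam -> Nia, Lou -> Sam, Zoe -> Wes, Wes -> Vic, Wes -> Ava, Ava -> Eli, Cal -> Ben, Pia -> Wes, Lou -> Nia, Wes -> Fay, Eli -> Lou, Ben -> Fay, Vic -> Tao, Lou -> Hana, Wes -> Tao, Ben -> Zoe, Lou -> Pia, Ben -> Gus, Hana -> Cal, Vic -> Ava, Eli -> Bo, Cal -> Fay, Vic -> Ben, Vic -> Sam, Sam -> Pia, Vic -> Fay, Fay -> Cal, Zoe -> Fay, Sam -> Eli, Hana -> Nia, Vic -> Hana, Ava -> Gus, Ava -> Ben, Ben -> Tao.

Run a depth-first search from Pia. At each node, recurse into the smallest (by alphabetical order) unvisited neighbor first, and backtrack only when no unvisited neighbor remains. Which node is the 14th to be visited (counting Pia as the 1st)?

Visit Pia
Pia → Wes
Wes → Ava
Ava → Ben
Ben → Fay
Fay → Cal
Ben → Gus
Ben → Tao
Tao → Nia
Nia → Lou
Lou → Hana
Lou → Sam
Sam → Eli
Eli → Bo
Lou → Zoe
Wes → Vic
Vic → Ivy

Visit order: Pia, Wes, Ava, Ben, Fay, Cal, Gus, Tao, Nia, Lou, Hana, Sam, Eli, Bo, Zoe, Vic, Ivy

Bo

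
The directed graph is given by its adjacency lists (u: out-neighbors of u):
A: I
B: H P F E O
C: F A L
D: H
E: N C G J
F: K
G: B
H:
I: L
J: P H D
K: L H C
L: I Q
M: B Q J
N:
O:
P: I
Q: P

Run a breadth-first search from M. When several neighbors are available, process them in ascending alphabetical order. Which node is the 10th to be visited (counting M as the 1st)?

Visit M; enqueue B, J, Q → queue [B, J, Q]
Visit B; enqueue E, F, H, O, P → queue [J, Q, E, F, H, O, P]
Visit J; enqueue D → queue [Q, E, F, H, O, P, D]
Visit Q → queue [E, F, H, O, P, D]
Visit E; enqueue C, G, N → queue [F, H, O, P, D, C, G, N]
Visit F; enqueue K → queue [H, O, P, D, C, G, N, K]
Visit H → queue [O, P, D, C, G, N, K]
Visit O → queue [P, D, C, G, N, K]
Visit P; enqueue I → queue [D, C, G, N, K, I]
Visit D → queue [C, G, N, K, I]
Visit C; enqueue A, L → queue [G, N, K, I, A, L]
Visit G → queue [N, K, I, A, L]
Visit N → queue [K, I, A, L]
Visit K → queue [I, A, L]
Visit I → queue [A, L]
Visit A → queue [L]
Visit L → queue []

Visit order: M, B, J, Q, E, F, H, O, P, D, C, G, N, K, I, A, L

D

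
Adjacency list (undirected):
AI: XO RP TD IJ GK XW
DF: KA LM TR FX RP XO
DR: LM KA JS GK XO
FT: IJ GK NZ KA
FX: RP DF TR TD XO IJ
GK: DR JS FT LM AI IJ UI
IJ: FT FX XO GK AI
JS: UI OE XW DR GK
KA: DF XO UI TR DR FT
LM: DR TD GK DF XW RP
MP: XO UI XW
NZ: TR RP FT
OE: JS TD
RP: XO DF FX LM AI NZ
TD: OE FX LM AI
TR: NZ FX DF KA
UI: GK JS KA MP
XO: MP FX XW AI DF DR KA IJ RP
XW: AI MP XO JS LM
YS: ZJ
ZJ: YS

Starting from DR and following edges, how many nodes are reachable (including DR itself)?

19

BFS from DR visits: DR, LM, KA, JS, GK, XO, TD, DF, XW, RP, UI, TR, FT, OE, AI, IJ, MP, FX, NZ
Reachable nodes: 19 of 21 total.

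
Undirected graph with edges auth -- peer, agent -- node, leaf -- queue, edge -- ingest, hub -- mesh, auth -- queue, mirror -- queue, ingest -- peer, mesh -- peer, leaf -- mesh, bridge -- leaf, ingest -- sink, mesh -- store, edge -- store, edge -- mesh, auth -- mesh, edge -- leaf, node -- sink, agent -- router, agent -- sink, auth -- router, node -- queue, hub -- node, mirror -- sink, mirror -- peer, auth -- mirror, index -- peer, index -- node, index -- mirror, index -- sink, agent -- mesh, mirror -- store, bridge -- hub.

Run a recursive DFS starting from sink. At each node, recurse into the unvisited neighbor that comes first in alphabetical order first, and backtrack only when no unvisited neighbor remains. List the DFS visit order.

Visit sink
sink → agent
agent → mesh
mesh → auth
auth → mirror
mirror → index
index → node
node → hub
hub → bridge
bridge → leaf
leaf → edge
edge → ingest
ingest → peer
edge → store
leaf → queue
auth → router

sink agent mesh auth mirror index node hub bridge leaf edge ingest peer store queue router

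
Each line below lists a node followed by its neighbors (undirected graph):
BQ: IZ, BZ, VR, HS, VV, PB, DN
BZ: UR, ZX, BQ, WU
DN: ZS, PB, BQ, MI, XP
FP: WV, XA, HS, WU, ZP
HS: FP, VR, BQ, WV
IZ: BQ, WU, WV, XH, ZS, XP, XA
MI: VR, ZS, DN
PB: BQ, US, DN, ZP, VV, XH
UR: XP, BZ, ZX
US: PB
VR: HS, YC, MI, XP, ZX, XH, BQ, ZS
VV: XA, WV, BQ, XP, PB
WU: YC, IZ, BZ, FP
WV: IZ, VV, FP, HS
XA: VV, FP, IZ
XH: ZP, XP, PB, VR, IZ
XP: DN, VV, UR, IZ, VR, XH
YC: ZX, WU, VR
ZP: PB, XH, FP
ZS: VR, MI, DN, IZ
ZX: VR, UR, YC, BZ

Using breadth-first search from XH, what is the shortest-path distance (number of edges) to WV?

2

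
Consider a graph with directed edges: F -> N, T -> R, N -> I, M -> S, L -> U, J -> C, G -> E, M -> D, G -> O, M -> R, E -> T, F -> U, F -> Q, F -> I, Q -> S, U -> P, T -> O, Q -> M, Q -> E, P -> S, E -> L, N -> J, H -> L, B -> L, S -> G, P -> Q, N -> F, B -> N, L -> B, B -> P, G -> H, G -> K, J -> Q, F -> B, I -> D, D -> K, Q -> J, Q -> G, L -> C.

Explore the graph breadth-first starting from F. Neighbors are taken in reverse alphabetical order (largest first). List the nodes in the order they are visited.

Visit F; enqueue U, Q, N, I, B → queue [U, Q, N, I, B]
Visit U; enqueue P → queue [Q, N, I, B, P]
Visit Q; enqueue S, M, J, G, E → queue [N, I, B, P, S, M, J, G, E]
Visit N → queue [I, B, P, S, M, J, G, E]
Visit I; enqueue D → queue [B, P, S, M, J, G, E, D]
Visit B; enqueue L → queue [P, S, M, J, G, E, D, L]
Visit P → queue [S, M, J, G, E, D, L]
Visit S → queue [M, J, G, E, D, L]
Visit M; enqueue R → queue [J, G, E, D, L, R]
Visit J; enqueue C → queue [G, E, D, L, R, C]
Visit G; enqueue O, K, H → queue [E, D, L, R, C, O, K, H]
Visit E; enqueue T → queue [D, L, R, C, O, K, H, T]
Visit D → queue [L, R, C, O, K, H, T]
Visit L → queue [R, C, O, K, H, T]
Visit R → queue [C, O, K, H, T]
Visit C → queue [O, K, H, T]
Visit O → queue [K, H, T]
Visit K → queue [H, T]
Visit H → queue [T]
Visit T → queue []

F, U, Q, N, I, B, P, S, M, J, G, E, D, L, R, C, O, K, H, T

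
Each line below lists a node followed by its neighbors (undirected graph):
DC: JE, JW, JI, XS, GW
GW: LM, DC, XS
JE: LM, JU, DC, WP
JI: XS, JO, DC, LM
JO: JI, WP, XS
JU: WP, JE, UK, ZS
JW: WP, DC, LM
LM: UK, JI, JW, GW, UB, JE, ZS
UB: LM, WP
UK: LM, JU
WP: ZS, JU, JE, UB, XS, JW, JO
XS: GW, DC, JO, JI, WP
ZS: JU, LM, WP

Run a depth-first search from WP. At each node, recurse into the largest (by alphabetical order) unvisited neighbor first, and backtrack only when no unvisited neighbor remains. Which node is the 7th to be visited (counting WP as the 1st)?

DC

Visit WP
WP → ZS
ZS → LM
LM → UK
UK → JU
JU → JE
JE → DC
DC → XS
XS → JO
JO → JI
XS → GW
DC → JW
LM → UB

Visit order: WP, ZS, LM, UK, JU, JE, DC, XS, JO, JI, GW, JW, UB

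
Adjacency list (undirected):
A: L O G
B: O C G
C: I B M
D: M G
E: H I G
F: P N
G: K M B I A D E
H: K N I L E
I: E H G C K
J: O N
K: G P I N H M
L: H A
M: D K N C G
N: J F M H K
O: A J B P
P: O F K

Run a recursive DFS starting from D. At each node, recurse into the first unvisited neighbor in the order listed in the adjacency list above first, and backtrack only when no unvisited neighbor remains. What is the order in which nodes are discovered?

D M K G B O A L H N J F P I E C

Visit D
D → M
M → K
K → G
G → B
B → O
O → A
A → L
L → H
H → N
N → J
N → F
F → P
H → I
I → E
I → C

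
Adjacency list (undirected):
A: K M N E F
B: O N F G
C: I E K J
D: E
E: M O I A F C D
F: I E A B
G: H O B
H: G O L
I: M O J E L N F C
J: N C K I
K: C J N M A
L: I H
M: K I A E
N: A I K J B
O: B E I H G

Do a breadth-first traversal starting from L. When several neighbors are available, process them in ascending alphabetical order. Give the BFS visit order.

L, H, I, G, O, C, E, F, J, M, N, B, K, A, D

Visit L; enqueue H, I → queue [H, I]
Visit H; enqueue G, O → queue [I, G, O]
Visit I; enqueue C, E, F, J, M, N → queue [G, O, C, E, F, J, M, N]
Visit G; enqueue B → queue [O, C, E, F, J, M, N, B]
Visit O → queue [C, E, F, J, M, N, B]
Visit C; enqueue K → queue [E, F, J, M, N, B, K]
Visit E; enqueue A, D → queue [F, J, M, N, B, K, A, D]
Visit F → queue [J, M, N, B, K, A, D]
Visit J → queue [M, N, B, K, A, D]
Visit M → queue [N, B, K, A, D]
Visit N → queue [B, K, A, D]
Visit B → queue [K, A, D]
Visit K → queue [A, D]
Visit A → queue [D]
Visit D → queue []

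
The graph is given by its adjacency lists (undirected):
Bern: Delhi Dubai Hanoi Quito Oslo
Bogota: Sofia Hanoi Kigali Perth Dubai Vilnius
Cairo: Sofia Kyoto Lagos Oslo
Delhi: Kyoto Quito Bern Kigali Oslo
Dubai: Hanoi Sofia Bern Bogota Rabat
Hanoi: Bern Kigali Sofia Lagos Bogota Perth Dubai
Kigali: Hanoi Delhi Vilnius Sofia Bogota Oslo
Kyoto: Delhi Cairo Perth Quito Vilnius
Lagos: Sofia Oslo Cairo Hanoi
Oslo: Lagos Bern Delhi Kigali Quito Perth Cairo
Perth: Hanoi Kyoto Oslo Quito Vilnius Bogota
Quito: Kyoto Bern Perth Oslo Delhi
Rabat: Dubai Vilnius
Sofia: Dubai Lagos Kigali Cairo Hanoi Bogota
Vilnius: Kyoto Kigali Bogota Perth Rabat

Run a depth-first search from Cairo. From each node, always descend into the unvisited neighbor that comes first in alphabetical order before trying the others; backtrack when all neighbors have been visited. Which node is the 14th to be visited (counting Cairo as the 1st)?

Vilnius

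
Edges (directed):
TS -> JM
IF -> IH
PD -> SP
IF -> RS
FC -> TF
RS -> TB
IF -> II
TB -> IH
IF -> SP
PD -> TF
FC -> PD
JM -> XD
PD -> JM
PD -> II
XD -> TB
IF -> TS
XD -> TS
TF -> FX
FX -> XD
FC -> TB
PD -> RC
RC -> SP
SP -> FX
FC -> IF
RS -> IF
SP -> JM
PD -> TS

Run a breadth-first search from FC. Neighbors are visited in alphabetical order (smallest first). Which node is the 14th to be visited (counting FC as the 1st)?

XD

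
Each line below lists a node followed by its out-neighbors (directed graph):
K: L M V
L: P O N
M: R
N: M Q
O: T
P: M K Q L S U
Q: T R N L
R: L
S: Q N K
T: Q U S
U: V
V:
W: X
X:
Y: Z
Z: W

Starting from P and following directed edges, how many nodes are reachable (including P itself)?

12

BFS from P visits: P, K, L, M, Q, S, U, V, N, O, R, T
Reachable nodes: 12 of 16 total.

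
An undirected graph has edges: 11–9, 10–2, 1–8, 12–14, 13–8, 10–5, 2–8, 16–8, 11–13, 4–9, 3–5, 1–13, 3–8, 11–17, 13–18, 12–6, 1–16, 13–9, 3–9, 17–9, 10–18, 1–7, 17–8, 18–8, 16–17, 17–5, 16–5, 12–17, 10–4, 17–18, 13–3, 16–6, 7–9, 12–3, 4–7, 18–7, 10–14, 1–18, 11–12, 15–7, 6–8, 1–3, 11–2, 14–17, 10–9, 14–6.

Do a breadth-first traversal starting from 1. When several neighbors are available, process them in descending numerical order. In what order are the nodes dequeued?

Visit 1; enqueue 18, 16, 13, 8, 7, 3 → queue [18, 16, 13, 8, 7, 3]
Visit 18; enqueue 17, 10 → queue [16, 13, 8, 7, 3, 17, 10]
Visit 16; enqueue 6, 5 → queue [13, 8, 7, 3, 17, 10, 6, 5]
Visit 13; enqueue 11, 9 → queue [8, 7, 3, 17, 10, 6, 5, 11, 9]
Visit 8; enqueue 2 → queue [7, 3, 17, 10, 6, 5, 11, 9, 2]
Visit 7; enqueue 15, 4 → queue [3, 17, 10, 6, 5, 11, 9, 2, 15, 4]
Visit 3; enqueue 12 → queue [17, 10, 6, 5, 11, 9, 2, 15, 4, 12]
Visit 17; enqueue 14 → queue [10, 6, 5, 11, 9, 2, 15, 4, 12, 14]
Visit 10 → queue [6, 5, 11, 9, 2, 15, 4, 12, 14]
Visit 6 → queue [5, 11, 9, 2, 15, 4, 12, 14]
Visit 5 → queue [11, 9, 2, 15, 4, 12, 14]
Visit 11 → queue [9, 2, 15, 4, 12, 14]
Visit 9 → queue [2, 15, 4, 12, 14]
Visit 2 → queue [15, 4, 12, 14]
Visit 15 → queue [4, 12, 14]
Visit 4 → queue [12, 14]
Visit 12 → queue [14]
Visit 14 → queue []

1 18 16 13 8 7 3 17 10 6 5 11 9 2 15 4 12 14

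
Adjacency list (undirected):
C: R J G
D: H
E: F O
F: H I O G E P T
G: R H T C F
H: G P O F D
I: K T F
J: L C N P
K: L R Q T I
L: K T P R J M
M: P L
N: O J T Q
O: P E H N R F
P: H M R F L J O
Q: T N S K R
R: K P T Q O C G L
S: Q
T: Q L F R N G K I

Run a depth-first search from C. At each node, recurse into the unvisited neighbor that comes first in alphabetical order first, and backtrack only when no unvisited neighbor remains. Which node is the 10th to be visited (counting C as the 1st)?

L

Visit C
C → G
G → F
F → E
E → O
O → H
H → D
H → P
P → J
J → L
L → K
K → I
I → T
T → N
N → Q
Q → R
Q → S
L → M

Visit order: C, G, F, E, O, H, D, P, J, L, K, I, T, N, Q, R, S, M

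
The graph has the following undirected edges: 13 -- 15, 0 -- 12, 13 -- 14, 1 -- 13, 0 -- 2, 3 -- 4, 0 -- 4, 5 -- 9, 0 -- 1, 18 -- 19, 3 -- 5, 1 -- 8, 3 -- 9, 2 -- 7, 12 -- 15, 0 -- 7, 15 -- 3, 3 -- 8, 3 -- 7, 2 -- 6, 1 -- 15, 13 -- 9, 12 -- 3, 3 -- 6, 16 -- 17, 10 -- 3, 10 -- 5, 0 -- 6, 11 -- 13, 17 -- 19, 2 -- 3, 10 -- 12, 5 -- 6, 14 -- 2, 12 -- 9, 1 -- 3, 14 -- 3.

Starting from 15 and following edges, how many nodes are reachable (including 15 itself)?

BFS from 15 visits: 15, 1, 3, 12, 13, 0, 8, 2, 4, 5, 6, 7, 9, 10, 14, 11
Reachable nodes: 16 of 20 total.

16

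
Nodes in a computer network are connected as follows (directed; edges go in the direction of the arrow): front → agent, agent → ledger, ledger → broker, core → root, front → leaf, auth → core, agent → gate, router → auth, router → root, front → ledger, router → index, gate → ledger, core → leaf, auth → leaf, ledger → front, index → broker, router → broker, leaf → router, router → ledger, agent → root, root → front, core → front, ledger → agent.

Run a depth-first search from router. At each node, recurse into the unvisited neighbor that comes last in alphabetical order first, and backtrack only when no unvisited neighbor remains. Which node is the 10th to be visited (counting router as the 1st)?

auth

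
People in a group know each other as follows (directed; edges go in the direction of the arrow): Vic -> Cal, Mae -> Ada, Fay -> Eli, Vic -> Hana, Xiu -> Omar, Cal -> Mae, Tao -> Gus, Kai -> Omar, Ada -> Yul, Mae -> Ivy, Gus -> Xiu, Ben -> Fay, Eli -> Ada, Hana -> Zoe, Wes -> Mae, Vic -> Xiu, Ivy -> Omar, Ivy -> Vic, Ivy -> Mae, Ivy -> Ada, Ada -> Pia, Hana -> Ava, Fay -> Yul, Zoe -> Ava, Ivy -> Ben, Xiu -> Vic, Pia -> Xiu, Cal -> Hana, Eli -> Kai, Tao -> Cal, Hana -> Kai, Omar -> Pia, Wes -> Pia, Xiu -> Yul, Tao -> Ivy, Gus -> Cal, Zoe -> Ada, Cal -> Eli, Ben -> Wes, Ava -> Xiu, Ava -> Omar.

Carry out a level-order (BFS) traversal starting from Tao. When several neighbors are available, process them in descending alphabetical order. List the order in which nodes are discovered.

Tao Ivy Gus Cal Vic Omar Mae Ben Ada Xiu Hana Eli Pia Wes Fay Yul Zoe Kai Ava

Visit Tao; enqueue Ivy, Gus, Cal → queue [Ivy, Gus, Cal]
Visit Ivy; enqueue Vic, Omar, Mae, Ben, Ada → queue [Gus, Cal, Vic, Omar, Mae, Ben, Ada]
Visit Gus; enqueue Xiu → queue [Cal, Vic, Omar, Mae, Ben, Ada, Xiu]
Visit Cal; enqueue Hana, Eli → queue [Vic, Omar, Mae, Ben, Ada, Xiu, Hana, Eli]
Visit Vic → queue [Omar, Mae, Ben, Ada, Xiu, Hana, Eli]
Visit Omar; enqueue Pia → queue [Mae, Ben, Ada, Xiu, Hana, Eli, Pia]
Visit Mae → queue [Ben, Ada, Xiu, Hana, Eli, Pia]
Visit Ben; enqueue Wes, Fay → queue [Ada, Xiu, Hana, Eli, Pia, Wes, Fay]
Visit Ada; enqueue Yul → queue [Xiu, Hana, Eli, Pia, Wes, Fay, Yul]
Visit Xiu → queue [Hana, Eli, Pia, Wes, Fay, Yul]
Visit Hana; enqueue Zoe, Kai, Ava → queue [Eli, Pia, Wes, Fay, Yul, Zoe, Kai, Ava]
Visit Eli → queue [Pia, Wes, Fay, Yul, Zoe, Kai, Ava]
Visit Pia → queue [Wes, Fay, Yul, Zoe, Kai, Ava]
Visit Wes → queue [Fay, Yul, Zoe, Kai, Ava]
Visit Fay → queue [Yul, Zoe, Kai, Ava]
Visit Yul → queue [Zoe, Kai, Ava]
Visit Zoe → queue [Kai, Ava]
Visit Kai → queue [Ava]
Visit Ava → queue []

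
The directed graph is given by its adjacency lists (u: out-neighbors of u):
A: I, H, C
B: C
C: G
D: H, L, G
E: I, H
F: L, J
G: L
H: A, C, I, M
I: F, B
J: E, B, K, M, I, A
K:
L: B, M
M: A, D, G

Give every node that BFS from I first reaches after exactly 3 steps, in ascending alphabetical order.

A, E, G, K, M

Level 0: I
Level 1: B, F
Level 2: C, J, L
Level 3: A, E, G, K, M
Level 4: D, H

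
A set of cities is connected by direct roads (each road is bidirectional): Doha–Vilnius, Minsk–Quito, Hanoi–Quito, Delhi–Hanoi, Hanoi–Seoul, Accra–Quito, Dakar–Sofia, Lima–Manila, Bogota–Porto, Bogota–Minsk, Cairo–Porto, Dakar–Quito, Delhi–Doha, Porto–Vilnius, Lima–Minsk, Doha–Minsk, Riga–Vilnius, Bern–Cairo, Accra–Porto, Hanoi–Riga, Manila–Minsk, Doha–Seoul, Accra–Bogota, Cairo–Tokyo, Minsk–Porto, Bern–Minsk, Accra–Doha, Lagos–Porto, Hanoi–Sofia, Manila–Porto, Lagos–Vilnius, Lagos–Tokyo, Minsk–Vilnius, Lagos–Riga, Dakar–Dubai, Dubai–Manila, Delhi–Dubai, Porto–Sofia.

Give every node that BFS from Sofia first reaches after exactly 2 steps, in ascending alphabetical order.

Accra, Bogota, Cairo, Delhi, Dubai, Lagos, Manila, Minsk, Quito, Riga, Seoul, Vilnius

Level 0: Sofia
Level 1: Dakar, Hanoi, Porto
Level 2: Accra, Bogota, Cairo, Delhi, Dubai, Lagos, Manila, Minsk, Quito, Riga, Seoul, Vilnius
Level 3: Bern, Doha, Lima, Tokyo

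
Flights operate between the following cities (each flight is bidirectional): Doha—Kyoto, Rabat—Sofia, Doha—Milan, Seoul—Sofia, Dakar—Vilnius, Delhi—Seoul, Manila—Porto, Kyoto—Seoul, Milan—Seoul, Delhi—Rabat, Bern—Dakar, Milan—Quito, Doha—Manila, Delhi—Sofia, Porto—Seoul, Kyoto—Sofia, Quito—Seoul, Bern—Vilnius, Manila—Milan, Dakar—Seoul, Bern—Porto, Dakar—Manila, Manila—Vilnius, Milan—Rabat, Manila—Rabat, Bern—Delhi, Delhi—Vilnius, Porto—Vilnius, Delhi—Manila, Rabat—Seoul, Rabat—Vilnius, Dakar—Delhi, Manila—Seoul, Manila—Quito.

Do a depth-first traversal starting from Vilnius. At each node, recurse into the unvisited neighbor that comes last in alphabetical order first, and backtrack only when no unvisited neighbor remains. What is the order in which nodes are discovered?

Vilnius → Rabat → Sofia → Seoul → Quito → Milan → Manila → Porto → Bern → Delhi → Dakar → Doha → Kyoto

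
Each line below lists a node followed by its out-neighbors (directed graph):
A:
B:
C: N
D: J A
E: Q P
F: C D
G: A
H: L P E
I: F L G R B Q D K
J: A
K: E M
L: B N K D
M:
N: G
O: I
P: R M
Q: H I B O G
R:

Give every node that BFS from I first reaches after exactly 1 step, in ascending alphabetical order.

Level 0: I
Level 1: B, D, F, G, K, L, Q, R
Level 2: A, C, E, H, J, M, N, O
Level 3: P

B, D, F, G, K, L, Q, R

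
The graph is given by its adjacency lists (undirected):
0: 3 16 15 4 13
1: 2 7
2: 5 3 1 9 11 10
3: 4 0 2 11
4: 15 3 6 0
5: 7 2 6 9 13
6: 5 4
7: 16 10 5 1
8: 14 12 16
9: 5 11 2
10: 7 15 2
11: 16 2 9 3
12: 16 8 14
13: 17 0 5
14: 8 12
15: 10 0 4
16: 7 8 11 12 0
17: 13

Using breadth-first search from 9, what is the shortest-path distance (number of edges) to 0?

Level 0: 9
Level 1: 2, 5, 11
Level 2: 1, 3, 6, 7, 10, 13, 16
Level 3: 0, 4, 8, 12, 15, 17
Level 4: 14
0 first appears at level 3.

3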